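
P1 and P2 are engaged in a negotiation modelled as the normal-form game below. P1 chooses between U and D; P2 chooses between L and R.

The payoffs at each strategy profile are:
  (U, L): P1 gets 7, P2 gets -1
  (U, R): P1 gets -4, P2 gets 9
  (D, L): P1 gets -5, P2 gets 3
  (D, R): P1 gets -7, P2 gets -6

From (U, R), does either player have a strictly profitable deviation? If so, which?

Neither

P1 at (U, R) earns -4; deviating to D yields -7 — not better.
P2 earns 9; deviating to L yields -1 — not better.
Neither player can strictly improve; the profile is a Nash equilibrium.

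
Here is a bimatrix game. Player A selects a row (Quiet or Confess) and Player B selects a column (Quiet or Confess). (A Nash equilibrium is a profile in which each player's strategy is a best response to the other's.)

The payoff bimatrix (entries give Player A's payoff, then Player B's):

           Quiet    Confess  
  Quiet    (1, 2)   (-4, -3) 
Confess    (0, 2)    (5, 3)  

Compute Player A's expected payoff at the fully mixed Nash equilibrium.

1/2

First find q, the probability Player B plays Quiet, from Player A's indifference between Quiet and Confess: q − 4(1−q) = 5(1−q), giving q = 9/10.
Since Player A is indifferent in equilibrium, Player A's expected payoff equals the payoff from either row against (9/10, 1/10). Using Quiet: (9/10) − 4(1/10) = 1/2.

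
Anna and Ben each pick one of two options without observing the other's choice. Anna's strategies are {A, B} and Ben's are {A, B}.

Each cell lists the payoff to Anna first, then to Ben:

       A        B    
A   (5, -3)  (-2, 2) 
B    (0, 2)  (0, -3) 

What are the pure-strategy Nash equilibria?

(A, A): Ben prefers B (2 > -3) — not an equilibrium.
(A, B): Anna prefers B (0 > -2) — not an equilibrium.
(B, A): Anna prefers A (5 > 0) — not an equilibrium.
(B, B): Ben prefers A (2 > -3) — not an equilibrium.

none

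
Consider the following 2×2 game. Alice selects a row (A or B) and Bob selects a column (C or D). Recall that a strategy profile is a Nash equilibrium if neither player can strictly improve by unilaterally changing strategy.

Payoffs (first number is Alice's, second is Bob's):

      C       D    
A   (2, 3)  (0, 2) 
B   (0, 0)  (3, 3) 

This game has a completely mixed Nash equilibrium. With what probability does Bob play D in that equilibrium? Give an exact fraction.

Let y be the probability that Bob plays C. In a completely mixed equilibrium, Alice must be indifferent between A and B.
Alice's expected payoff from A is 2y; from B it is 3(1−y).
Setting these equal: 2y = −3y + 3, so y = 3/5.
Therefore Bob plays D with probability 1 − 3/5 = 2/5.

2/5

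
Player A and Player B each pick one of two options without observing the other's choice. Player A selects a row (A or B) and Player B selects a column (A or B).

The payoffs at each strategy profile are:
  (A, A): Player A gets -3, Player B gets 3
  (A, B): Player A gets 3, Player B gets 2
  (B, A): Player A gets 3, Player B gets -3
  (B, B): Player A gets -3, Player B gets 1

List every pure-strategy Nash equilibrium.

none

(A, A): Player A prefers B (3 > -3) — not an equilibrium.
(A, B): Player B prefers A (3 > 2) — not an equilibrium.
(B, A): Player B prefers B (1 > -3) — not an equilibrium.
(B, B): Player A prefers A (3 > -3) — not an equilibrium.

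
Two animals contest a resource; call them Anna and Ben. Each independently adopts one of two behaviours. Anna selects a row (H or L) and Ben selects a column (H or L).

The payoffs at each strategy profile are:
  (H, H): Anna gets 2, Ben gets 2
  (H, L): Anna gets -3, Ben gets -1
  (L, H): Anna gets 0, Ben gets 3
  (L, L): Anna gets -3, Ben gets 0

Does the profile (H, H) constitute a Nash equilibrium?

At (H, H), Anna earns 2; switching to L would give 0, so Anna has no profitable deviation.
Ben earns 2; switching to L would give -1, so Ben has no profitable deviation.
Neither player can gain by a unilateral deviation, so this profile is a Nash equilibrium.

Yes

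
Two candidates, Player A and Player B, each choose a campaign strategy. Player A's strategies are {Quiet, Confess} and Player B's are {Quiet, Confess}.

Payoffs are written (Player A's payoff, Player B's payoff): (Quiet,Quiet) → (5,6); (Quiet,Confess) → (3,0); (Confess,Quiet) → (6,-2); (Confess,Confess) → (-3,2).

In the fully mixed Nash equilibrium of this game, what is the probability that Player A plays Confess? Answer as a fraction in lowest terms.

Let x be the probability that Player A plays Quiet. In a completely mixed equilibrium, Player B must be indifferent between Quiet and Confess.
Player B's expected payoff from Quiet is 6x − 2(1−x); from Confess it is 2(1−x).
Setting these equal: 8x − 2 = −2x + 2, so x = 2/5.
Therefore Player A plays Confess with probability 1 − 2/5 = 3/5.

3/5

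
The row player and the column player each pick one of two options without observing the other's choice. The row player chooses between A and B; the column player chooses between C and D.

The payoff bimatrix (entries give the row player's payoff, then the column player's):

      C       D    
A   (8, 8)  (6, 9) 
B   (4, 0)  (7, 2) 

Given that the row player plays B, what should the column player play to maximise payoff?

Against B, the column player earns 0 from C and 2 from D.
So D is the best response.

D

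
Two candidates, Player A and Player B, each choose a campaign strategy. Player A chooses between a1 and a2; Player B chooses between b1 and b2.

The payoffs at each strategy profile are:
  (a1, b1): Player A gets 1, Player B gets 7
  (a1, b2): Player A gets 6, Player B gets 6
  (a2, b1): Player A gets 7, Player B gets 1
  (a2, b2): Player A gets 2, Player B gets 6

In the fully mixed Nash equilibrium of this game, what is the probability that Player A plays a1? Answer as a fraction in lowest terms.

5/6

Let p be the probability that Player A plays a1. In a completely mixed equilibrium, Player B must be indifferent between b1 and b2.
Player B's expected payoff from b1 is 7p + (1−p); from b2 it is 6p + 6(1−p).
Setting these equal: 6p + 1 = 6, so p = 5/6.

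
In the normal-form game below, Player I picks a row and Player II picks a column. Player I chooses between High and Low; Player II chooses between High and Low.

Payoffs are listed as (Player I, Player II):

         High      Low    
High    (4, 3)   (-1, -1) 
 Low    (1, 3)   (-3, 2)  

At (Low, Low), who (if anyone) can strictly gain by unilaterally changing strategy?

Both

Player I at (Low, Low) earns -3; deviating to High yields -1 — a strict improvement.
Player II earns 2; deviating to High yields 3 — a strict improvement.
Both Player I and Player II have strictly profitable deviations.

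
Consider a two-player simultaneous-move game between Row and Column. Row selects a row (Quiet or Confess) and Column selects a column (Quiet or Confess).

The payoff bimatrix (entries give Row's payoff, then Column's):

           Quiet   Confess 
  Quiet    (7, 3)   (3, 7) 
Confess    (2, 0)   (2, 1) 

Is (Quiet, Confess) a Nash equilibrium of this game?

At (Quiet, Confess), Row earns 3; switching to Confess would give 2, so Row has no profitable deviation.
Column earns 7; switching to Quiet would give 3, so Column has no profitable deviation.
Neither player can gain by a unilateral deviation, so this profile is a Nash equilibrium.

Yes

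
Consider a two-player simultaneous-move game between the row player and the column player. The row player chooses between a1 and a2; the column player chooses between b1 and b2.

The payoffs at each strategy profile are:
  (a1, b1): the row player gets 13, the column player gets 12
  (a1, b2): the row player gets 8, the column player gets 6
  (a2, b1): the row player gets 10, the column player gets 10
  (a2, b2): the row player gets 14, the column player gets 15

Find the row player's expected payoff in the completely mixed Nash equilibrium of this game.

34/3

First find y, the probability the column player plays b1, from the row player's indifference between a1 and a2: 13y + 8(1−y) = 10y + 14(1−y), giving y = 2/3.
Since the row player is indifferent in equilibrium, the row player's expected payoff equals the payoff from either row against (2/3, 1/3). Using a1: 13(2/3) + 8(1/3) = 34/3.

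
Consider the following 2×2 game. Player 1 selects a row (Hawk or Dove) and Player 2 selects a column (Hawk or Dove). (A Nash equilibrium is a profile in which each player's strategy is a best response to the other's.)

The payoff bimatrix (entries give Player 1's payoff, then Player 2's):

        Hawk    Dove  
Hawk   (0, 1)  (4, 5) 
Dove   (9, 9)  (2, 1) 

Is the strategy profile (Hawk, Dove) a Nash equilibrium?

Yes

At (Hawk, Dove), Player 1 earns 4; switching to Dove would give 2, so Player 1 has no profitable deviation.
Player 2 earns 5; switching to Hawk would give 1, so Player 2 has no profitable deviation.
Neither player can gain by a unilateral deviation, so this profile is a Nash equilibrium.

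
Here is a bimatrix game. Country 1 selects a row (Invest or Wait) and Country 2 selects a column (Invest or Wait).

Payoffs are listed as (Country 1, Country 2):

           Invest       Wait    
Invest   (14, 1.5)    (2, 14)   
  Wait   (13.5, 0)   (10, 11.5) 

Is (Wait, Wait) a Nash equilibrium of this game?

At (Wait, Wait), Country 1 earns 10; switching to Invest would give 2, so Country 1 has no profitable deviation.
Country 2 earns 11.5; switching to Invest would give 0, so Country 2 has no profitable deviation.
Neither player can gain by a unilateral deviation, so this profile is a Nash equilibrium.

Yes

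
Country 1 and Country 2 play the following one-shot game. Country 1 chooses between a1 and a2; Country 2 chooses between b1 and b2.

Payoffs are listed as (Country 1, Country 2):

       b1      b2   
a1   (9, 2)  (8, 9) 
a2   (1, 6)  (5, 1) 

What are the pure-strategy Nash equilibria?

(a1, b2)

(a1, b1): Country 2 prefers b2 (9 > 2) — not an equilibrium.
(a1, b2): Country 1 gets 8 ≥ 5 from a2, and Country 2 gets 9 ≥ 2 from b1 — Nash equilibrium.
(a2, b1): Country 1 prefers a1 (9 > 1) — not an equilibrium.
(a2, b2): Country 1 prefers a1 (8 > 5); Country 2 prefers b1 (6 > 1) — not an equilibrium.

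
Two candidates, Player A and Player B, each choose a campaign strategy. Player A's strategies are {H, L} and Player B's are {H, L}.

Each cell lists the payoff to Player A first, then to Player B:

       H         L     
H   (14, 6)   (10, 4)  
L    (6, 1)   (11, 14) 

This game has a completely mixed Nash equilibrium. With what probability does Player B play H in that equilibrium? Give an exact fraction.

Let c be the probability that Player B plays H. In a completely mixed equilibrium, Player A must be indifferent between H and L.
Player A's expected payoff from H is 14c + 10(1−c); from L it is 6c + 11(1−c).
Setting these equal: 4c + 10 = −5c + 11, so c = 1/9.

1/9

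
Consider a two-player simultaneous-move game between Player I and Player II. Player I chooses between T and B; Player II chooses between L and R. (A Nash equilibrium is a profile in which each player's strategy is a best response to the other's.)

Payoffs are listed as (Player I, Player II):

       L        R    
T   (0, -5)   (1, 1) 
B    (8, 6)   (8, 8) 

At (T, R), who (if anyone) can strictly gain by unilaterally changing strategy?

Player I at (T, R) earns 1; deviating to B yields 8 — a strict improvement.
Player II earns 1; deviating to L yields -5 — not better.
Only Player I has a strictly profitable deviation.

Player I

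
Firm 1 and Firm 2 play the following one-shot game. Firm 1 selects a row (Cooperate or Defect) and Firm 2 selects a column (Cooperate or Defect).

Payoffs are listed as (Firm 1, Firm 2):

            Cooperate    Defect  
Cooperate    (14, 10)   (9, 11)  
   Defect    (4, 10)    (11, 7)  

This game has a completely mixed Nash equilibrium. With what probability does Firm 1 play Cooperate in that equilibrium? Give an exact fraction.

Let p be the probability that Firm 1 plays Cooperate. In a completely mixed equilibrium, Firm 2 must be indifferent between Cooperate and Defect.
Firm 2's expected payoff from Cooperate is 10p + 10(1−p); from Defect it is 11p + 7(1−p).
Setting these equal: 10 = 4p + 7, so p = 3/4.

3/4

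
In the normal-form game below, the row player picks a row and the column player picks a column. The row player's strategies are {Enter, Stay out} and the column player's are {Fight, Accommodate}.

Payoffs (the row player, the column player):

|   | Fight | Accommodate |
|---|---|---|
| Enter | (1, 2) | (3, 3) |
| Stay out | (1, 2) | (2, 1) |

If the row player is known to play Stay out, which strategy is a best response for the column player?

Against Stay out, the column player earns 2 from Fight and 1 from Accommodate.
So Fight is the best response.

Fight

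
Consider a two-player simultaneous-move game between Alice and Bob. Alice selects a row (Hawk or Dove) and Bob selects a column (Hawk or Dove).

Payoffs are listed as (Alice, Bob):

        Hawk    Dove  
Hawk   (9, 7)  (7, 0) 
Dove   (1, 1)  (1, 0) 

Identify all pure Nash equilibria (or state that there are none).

(Hawk, Hawk): Alice gets 9 ≥ 1 from Dove, and Bob gets 7 ≥ 0 from Dove — Nash equilibrium.
(Hawk, Dove): Bob prefers Hawk (7 > 0) — not an equilibrium.
(Dove, Hawk): Alice prefers Hawk (9 > 1) — not an equilibrium.
(Dove, Dove): Alice prefers Hawk (7 > 1); Bob prefers Hawk (1 > 0) — not an equilibrium.

(Hawk, Hawk)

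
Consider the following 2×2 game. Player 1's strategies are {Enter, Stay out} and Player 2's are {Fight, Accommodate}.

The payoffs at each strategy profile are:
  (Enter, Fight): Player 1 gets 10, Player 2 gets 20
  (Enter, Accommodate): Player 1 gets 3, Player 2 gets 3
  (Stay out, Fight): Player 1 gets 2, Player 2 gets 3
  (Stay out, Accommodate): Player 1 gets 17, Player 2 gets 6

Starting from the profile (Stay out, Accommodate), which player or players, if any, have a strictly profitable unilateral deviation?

Neither

Player 1 at (Stay out, Accommodate) earns 17; deviating to Enter yields 3 — not better.
Player 2 earns 6; deviating to Fight yields 3 — not better.
Neither player can strictly improve; the profile is a Nash equilibrium.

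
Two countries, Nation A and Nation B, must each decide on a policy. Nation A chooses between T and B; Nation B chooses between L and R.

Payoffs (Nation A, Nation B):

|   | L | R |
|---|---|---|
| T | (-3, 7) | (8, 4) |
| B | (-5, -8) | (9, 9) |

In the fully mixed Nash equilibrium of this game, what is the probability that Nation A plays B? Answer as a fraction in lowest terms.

Let x be the probability that Nation A plays T. In a completely mixed equilibrium, Nation B must be indifferent between L and R.
Nation B's expected payoff from L is 7x − 8(1−x); from R it is 4x + 9(1−x).
Setting these equal: 15x − 8 = −5x + 9, so x = 17/20.
Therefore Nation A plays B with probability 1 − 17/20 = 3/20.

3/20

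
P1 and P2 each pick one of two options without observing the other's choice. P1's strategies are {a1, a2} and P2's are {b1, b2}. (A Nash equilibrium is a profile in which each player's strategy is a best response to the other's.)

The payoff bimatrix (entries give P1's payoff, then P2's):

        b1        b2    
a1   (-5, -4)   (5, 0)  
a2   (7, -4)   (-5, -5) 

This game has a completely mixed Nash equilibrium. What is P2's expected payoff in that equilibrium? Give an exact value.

-4

First find p, the probability P1 plays a1, from P2's indifference between b1 and b2: −4p − 4(1−p) = −5(1−p), giving p = 1/5.
Since P2 is indifferent in equilibrium, P2's expected payoff equals the payoff from either column against (1/5, 4/5). Using b1: −4(1/5) − 4(4/5) = -4.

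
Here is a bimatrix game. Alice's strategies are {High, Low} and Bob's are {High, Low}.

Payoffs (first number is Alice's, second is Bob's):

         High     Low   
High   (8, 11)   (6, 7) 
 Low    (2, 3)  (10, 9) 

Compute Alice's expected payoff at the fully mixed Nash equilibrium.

34/5

First find y, the probability Bob plays High, from Alice's indifference between High and Low: 8y + 6(1−y) = 2y + 10(1−y), giving y = 2/5.
Since Alice is indifferent in equilibrium, Alice's expected payoff equals the payoff from either row against (2/5, 3/5). Using High: 8(2/5) + 6(3/5) = 34/5.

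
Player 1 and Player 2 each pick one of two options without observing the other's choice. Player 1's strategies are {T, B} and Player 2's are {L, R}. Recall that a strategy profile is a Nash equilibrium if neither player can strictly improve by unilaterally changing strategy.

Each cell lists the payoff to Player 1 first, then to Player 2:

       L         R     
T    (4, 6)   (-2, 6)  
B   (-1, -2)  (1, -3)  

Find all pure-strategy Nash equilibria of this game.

(T, L)

(T, L): Player 1 gets 4 ≥ -1 from B, and Player 2 gets 6 ≥ 6 from R — Nash equilibrium.
(T, R): Player 1 prefers B (1 > -2) — not an equilibrium.
(B, L): Player 1 prefers T (4 > -1) — not an equilibrium.
(B, R): Player 2 prefers L (-2 > -3) — not an equilibrium.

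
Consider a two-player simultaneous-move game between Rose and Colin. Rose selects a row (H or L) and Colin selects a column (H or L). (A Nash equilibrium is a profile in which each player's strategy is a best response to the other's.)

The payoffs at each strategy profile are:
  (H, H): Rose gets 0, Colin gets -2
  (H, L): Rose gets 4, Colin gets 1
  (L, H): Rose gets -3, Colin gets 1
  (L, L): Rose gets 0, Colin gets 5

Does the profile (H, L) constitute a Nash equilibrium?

Yes

At (H, L), Rose earns 4; switching to L would give 0, so Rose has no profitable deviation.
Colin earns 1; switching to H would give -2, so Colin has no profitable deviation.
Neither player can gain by a unilateral deviation, so this profile is a Nash equilibrium.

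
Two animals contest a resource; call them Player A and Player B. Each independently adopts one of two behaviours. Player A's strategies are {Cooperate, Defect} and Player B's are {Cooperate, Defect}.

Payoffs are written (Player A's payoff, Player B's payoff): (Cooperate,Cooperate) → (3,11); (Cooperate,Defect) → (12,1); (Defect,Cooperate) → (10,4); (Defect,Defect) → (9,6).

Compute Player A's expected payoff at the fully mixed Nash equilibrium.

First find y, the probability Player B plays Cooperate, from Player A's indifference between Cooperate and Defect: 3y + 12(1−y) = 10y + 9(1−y), giving y = 3/10.
Since Player A is indifferent in equilibrium, Player A's expected payoff equals the payoff from either row against (3/10, 7/10). Using Cooperate: 3(3/10) + 12(7/10) = 93/10.

93/10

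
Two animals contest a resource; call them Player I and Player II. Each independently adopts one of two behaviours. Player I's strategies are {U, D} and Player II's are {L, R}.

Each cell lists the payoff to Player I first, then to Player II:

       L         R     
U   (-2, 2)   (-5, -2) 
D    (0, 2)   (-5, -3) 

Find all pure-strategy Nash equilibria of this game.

(U, L): Player I prefers D (0 > -2) — not an equilibrium.
(U, R): Player II prefers L (2 > -2) — not an equilibrium.
(D, L): Player I gets 0 ≥ -2 from U, and Player II gets 2 ≥ -3 from R — Nash equilibrium.
(D, R): Player II prefers L (2 > -3) — not an equilibrium.

(D, L)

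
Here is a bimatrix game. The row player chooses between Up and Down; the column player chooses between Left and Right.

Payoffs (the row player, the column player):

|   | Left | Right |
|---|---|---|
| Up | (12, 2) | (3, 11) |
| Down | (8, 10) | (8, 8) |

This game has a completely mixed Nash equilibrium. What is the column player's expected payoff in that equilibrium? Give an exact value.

94/11

First find p, the probability the row player plays Up, from the column player's indifference between Left and Right: 2p + 10(1−p) = 11p + 8(1−p), giving p = 2/11.
Since the column player is indifferent in equilibrium, the column player's expected payoff equals the payoff from either column against (2/11, 9/11). Using Left: 2(2/11) + 10(9/11) = 94/11.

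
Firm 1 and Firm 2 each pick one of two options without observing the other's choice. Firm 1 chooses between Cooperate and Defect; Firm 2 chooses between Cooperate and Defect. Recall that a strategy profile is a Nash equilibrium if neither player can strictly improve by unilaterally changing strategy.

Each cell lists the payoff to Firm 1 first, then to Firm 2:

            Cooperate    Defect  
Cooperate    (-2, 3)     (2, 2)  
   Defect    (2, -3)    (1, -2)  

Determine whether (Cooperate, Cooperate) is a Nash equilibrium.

No

At (Cooperate, Cooperate), Firm 1 earns -2; switching to Defect would give 2, so Firm 1 would deviate.
Firm 2 earns 3; switching to Defect would give 2, so Firm 2 has no profitable deviation.
Since at least one player can profitably deviate, this is not a Nash equilibrium.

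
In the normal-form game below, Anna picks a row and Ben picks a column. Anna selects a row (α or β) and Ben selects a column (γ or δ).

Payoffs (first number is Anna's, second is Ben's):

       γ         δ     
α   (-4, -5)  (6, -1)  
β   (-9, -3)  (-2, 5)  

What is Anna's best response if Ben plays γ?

Against γ, Anna earns -4 from α and -9 from β.
So α is the best response.

α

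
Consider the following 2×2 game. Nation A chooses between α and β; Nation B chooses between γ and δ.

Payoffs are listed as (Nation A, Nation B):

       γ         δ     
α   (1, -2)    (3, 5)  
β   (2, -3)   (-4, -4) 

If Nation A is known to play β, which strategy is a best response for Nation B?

γ

Against β, Nation B earns -3 from γ and -4 from δ.
So γ is the best response.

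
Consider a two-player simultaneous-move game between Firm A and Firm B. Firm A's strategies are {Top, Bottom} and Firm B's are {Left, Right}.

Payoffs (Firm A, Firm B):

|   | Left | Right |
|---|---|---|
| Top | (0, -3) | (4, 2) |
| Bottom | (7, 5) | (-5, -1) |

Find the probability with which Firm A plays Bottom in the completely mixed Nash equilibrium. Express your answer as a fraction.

5/11

Let x be the probability that Firm A plays Top. In a completely mixed equilibrium, Firm B must be indifferent between Left and Right.
Firm B's expected payoff from Left is −3x + 5(1−x); from Right it is 2x − (1−x).
Setting these equal: −8x + 5 = 3x − 1, so x = 6/11.
Therefore Firm A plays Bottom with probability 1 − 6/11 = 5/11.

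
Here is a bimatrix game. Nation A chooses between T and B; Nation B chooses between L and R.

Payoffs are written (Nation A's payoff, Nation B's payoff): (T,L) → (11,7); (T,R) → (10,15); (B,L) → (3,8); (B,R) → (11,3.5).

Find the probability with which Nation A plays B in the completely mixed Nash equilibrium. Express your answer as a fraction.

Let x be the probability that Nation A plays T. In a completely mixed equilibrium, Nation B must be indifferent between L and R.
Nation B's expected payoff from L is 7x + 8(1−x); from R it is 15x + 3.5(1−x).
Setting these equal: −x + 8 = 11.5x + 3.5, so x = 9/25.
Therefore Nation A plays B with probability 1 − 9/25 = 16/25.

16/25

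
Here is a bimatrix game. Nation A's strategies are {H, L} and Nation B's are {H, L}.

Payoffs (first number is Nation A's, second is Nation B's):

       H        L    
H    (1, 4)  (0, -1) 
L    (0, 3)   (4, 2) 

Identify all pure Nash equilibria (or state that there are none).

(H, H)

(H, H): Nation A gets 1 ≥ 0 from L, and Nation B gets 4 ≥ -1 from L — Nash equilibrium.
(H, L): Nation A prefers L (4 > 0); Nation B prefers H (4 > -1) — not an equilibrium.
(L, H): Nation A prefers H (1 > 0) — not an equilibrium.
(L, L): Nation B prefers H (3 > 2) — not an equilibrium.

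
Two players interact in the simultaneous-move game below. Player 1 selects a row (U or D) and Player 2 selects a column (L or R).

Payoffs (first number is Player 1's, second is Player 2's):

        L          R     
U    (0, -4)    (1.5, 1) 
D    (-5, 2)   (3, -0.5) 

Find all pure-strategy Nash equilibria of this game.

(U, L): Player 2 prefers R (1 > -4) — not an equilibrium.
(U, R): Player 1 prefers D (3 > 1.5) — not an equilibrium.
(D, L): Player 1 prefers U (0 > -5) — not an equilibrium.
(D, R): Player 2 prefers L (2 > -0.5) — not an equilibrium.

none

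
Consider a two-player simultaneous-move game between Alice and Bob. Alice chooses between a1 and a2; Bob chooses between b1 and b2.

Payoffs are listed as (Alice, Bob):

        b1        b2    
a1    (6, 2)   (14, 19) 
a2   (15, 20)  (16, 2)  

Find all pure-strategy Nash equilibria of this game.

(a2, b1)

(a1, b1): Alice prefers a2 (15 > 6); Bob prefers b2 (19 > 2) — not an equilibrium.
(a1, b2): Alice prefers a2 (16 > 14) — not an equilibrium.
(a2, b1): Alice gets 15 ≥ 6 from a1, and Bob gets 20 ≥ 2 from b2 — Nash equilibrium.
(a2, b2): Bob prefers b1 (20 > 2) — not an equilibrium.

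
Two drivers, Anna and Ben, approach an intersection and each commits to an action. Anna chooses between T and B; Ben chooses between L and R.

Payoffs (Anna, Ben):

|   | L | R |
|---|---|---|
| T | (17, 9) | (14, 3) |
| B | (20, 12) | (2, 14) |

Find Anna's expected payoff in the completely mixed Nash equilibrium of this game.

82/5

First find y, the probability Ben plays L, from Anna's indifference between T and B: 17y + 14(1−y) = 20y + 2(1−y), giving y = 4/5.
Since Anna is indifferent in equilibrium, Anna's expected payoff equals the payoff from either row against (4/5, 1/5). Using T: 17(4/5) + 14(1/5) = 82/5.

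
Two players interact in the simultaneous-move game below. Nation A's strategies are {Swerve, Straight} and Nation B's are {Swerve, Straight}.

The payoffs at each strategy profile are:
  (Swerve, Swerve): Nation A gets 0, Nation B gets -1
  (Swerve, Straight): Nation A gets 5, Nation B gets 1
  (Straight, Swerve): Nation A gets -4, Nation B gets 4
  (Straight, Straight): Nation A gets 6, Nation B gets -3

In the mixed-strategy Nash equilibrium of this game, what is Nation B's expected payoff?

1/9

First find p, the probability Nation A plays Swerve, from Nation B's indifference between Swerve and Straight: −p + 4(1−p) = p − 3(1−p), giving p = 7/9.
Since Nation B is indifferent in equilibrium, Nation B's expected payoff equals the payoff from either column against (7/9, 2/9). Using Swerve: −(7/9) + 4(2/9) = 1/9.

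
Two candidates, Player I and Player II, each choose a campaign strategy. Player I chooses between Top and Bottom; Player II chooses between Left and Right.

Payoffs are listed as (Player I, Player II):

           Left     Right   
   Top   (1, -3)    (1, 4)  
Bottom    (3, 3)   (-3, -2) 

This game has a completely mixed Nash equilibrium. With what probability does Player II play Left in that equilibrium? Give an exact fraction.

Let q be the probability that Player II plays Left. In a completely mixed equilibrium, Player I must be indifferent between Top and Bottom.
Player I's expected payoff from Top is q + (1−q); from Bottom it is 3q − 3(1−q).
Setting these equal: 1 = 6q − 3, so q = 2/3.

2/3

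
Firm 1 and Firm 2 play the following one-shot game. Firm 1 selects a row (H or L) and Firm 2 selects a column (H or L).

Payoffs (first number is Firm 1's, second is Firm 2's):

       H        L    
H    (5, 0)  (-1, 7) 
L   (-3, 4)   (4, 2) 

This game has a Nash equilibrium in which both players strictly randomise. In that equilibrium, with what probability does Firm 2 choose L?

Let q be the probability that Firm 2 plays H. In a completely mixed equilibrium, Firm 1 must be indifferent between H and L.
Firm 1's expected payoff from H is 5q − (1−q); from L it is −3q + 4(1−q).
Setting these equal: 6q − 1 = −7q + 4, so q = 5/13.
Therefore Firm 2 plays L with probability 1 − 5/13 = 8/13.

8/13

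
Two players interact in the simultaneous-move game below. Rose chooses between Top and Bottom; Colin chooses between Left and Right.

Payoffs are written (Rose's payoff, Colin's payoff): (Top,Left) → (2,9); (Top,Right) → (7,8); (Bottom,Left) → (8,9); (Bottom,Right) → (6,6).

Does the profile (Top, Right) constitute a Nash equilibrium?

No

At (Top, Right), Rose earns 7; switching to Bottom would give 6, so Rose has no profitable deviation.
Colin earns 8; switching to Left would give 9, so Colin would deviate.
Since at least one player can profitably deviate, this is not a Nash equilibrium.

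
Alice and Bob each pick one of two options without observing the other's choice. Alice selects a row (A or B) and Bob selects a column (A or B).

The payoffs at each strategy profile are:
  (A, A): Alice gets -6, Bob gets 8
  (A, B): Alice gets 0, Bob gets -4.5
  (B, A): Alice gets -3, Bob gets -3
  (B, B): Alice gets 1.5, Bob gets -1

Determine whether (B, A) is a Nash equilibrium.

At (B, A), Alice earns -3; switching to A would give -6, so Alice has no profitable deviation.
Bob earns -3; switching to B would give -1, so Bob would deviate.
Since at least one player can profitably deviate, this is not a Nash equilibrium.

No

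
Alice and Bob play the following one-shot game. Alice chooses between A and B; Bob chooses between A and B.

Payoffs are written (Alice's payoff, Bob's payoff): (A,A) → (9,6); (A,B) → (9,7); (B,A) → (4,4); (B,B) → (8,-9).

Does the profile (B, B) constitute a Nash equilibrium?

At (B, B), Alice earns 8; switching to A would give 9, so Alice would deviate.
Bob earns -9; switching to A would give 4, so Bob would deviate.
Since at least one player can profitably deviate, this is not a Nash equilibrium.

No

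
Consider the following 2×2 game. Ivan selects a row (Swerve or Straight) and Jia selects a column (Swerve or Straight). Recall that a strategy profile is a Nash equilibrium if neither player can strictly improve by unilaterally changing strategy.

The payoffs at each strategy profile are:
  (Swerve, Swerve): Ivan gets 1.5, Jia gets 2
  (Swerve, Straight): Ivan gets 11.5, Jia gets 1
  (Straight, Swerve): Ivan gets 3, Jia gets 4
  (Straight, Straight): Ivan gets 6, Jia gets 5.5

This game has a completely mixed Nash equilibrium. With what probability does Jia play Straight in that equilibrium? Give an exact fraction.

3/14

Let c be the probability that Jia plays Swerve. In a completely mixed equilibrium, Ivan must be indifferent between Swerve and Straight.
Ivan's expected payoff from Swerve is 1.5c + 11.5(1−c); from Straight it is 3c + 6(1−c).
Setting these equal: −10c + 11.5 = −3c + 6, so c = 11/14.
Therefore Jia plays Straight with probability 1 − 11/14 = 3/14.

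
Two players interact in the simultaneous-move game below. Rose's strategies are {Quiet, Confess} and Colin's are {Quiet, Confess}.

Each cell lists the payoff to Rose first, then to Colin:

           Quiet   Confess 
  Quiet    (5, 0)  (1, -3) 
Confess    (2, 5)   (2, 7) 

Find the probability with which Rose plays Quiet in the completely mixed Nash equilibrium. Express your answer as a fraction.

2/5

Let x be the probability that Rose plays Quiet. In a completely mixed equilibrium, Colin must be indifferent between Quiet and Confess.
Colin's expected payoff from Quiet is 5(1−x); from Confess it is −3x + 7(1−x).
Setting these equal: −5x + 5 = −10x + 7, so x = 2/5.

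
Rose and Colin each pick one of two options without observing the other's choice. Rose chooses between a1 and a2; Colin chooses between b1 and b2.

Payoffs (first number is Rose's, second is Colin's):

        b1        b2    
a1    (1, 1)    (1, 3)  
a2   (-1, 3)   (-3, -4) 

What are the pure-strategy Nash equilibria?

(a1, b2)

(a1, b1): Colin prefers b2 (3 > 1) — not an equilibrium.
(a1, b2): Rose gets 1 ≥ -3 from a2, and Colin gets 3 ≥ 1 from b1 — Nash equilibrium.
(a2, b1): Rose prefers a1 (1 > -1) — not an equilibrium.
(a2, b2): Rose prefers a1 (1 > -3); Colin prefers b1 (3 > -4) — not an equilibrium.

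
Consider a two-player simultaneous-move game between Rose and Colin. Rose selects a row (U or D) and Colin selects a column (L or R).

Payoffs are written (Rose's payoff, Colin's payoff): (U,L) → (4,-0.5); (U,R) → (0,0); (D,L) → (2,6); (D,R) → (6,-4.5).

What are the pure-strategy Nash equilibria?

none

(U, L): Colin prefers R (0 > -0.5) — not an equilibrium.
(U, R): Rose prefers D (6 > 0) — not an equilibrium.
(D, L): Rose prefers U (4 > 2) — not an equilibrium.
(D, R): Colin prefers L (6 > -4.5) — not an equilibrium.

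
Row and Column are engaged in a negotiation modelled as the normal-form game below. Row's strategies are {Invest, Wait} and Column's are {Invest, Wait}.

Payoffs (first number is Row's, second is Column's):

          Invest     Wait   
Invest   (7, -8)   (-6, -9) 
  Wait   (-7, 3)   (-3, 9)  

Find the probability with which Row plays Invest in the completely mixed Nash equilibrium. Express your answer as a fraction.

Let r be the probability that Row plays Invest. In a completely mixed equilibrium, Column must be indifferent between Invest and Wait.
Column's expected payoff from Invest is −8r + 3(1−r); from Wait it is −9r + 9(1−r).
Setting these equal: −11r + 3 = −18r + 9, so r = 6/7.

6/7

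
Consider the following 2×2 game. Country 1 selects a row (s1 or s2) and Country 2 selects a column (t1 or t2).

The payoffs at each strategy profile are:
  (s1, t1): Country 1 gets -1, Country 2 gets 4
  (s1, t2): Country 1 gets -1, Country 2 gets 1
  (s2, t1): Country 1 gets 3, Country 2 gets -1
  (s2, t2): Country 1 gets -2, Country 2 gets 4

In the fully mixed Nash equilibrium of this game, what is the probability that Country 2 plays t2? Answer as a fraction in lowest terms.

Let q be the probability that Country 2 plays t1. In a completely mixed equilibrium, Country 1 must be indifferent between s1 and s2.
Country 1's expected payoff from s1 is −q − (1−q); from s2 it is 3q − 2(1−q).
Setting these equal: -1 = 5q − 2, so q = 1/5.
Therefore Country 2 plays t2 with probability 1 − 1/5 = 4/5.

4/5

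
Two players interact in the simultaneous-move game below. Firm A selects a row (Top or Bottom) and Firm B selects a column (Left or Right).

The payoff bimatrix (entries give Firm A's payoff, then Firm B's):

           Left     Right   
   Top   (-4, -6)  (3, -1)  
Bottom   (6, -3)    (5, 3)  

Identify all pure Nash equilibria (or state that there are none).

(Top, Left): Firm A prefers Bottom (6 > -4); Firm B prefers Right (-1 > -6) — not an equilibrium.
(Top, Right): Firm A prefers Bottom (5 > 3) — not an equilibrium.
(Bottom, Left): Firm B prefers Right (3 > -3) — not an equilibrium.
(Bottom, Right): Firm A gets 5 ≥ 3 from Top, and Firm B gets 3 ≥ -3 from Left — Nash equilibrium.

(Bottom, Right)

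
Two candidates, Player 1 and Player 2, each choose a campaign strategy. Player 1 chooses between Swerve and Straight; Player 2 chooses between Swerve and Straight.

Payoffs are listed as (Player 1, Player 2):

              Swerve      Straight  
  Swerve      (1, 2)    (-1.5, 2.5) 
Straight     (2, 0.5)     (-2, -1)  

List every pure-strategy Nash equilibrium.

(Swerve, Swerve): Player 1 prefers Straight (2 > 1); Player 2 prefers Straight (2.5 > 2) — not an equilibrium.
(Swerve, Straight): Player 1 gets -1.5 ≥ -2 from Straight, and Player 2 gets 2.5 ≥ 2 from Swerve — Nash equilibrium.
(Straight, Swerve): Player 1 gets 2 ≥ 1 from Swerve, and Player 2 gets 0.5 ≥ -1 from Straight — Nash equilibrium.
(Straight, Straight): Player 1 prefers Swerve (-1.5 > -2); Player 2 prefers Swerve (0.5 > -1) — not an equilibrium.

(Swerve, Straight) and (Straight, Swerve)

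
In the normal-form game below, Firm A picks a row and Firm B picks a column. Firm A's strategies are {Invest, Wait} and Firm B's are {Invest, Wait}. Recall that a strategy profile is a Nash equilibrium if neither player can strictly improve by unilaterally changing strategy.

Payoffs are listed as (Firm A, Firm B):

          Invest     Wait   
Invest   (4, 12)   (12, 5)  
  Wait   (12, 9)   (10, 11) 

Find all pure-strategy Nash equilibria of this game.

(Invest, Invest): Firm A prefers Wait (12 > 4) — not an equilibrium.
(Invest, Wait): Firm B prefers Invest (12 > 5) — not an equilibrium.
(Wait, Invest): Firm B prefers Wait (11 > 9) — not an equilibrium.
(Wait, Wait): Firm A prefers Invest (12 > 10) — not an equilibrium.

none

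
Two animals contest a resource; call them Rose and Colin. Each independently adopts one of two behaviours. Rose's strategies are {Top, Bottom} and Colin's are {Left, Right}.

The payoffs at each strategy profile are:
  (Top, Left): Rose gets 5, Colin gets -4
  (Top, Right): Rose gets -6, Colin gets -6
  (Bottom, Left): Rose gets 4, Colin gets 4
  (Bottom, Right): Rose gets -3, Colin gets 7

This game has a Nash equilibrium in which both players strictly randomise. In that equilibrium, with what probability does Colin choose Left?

3/4

Let c be the probability that Colin plays Left. In a completely mixed equilibrium, Rose must be indifferent between Top and Bottom.
Rose's expected payoff from Top is 5c − 6(1−c); from Bottom it is 4c − 3(1−c).
Setting these equal: 11c − 6 = 7c − 3, so c = 3/4.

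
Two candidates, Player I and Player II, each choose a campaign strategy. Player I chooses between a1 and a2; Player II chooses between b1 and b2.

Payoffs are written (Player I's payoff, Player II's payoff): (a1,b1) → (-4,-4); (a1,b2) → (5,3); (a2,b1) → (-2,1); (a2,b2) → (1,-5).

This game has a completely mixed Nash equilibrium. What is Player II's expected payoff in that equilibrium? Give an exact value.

-17/13

First find x, the probability Player I plays a1, from Player II's indifference between b1 and b2: −4x + (1−x) = 3x − 5(1−x), giving x = 6/13.
Since Player II is indifferent in equilibrium, Player II's expected payoff equals the payoff from either column against (6/13, 7/13). Using b1: −4(6/13) + (7/13) = -17/13.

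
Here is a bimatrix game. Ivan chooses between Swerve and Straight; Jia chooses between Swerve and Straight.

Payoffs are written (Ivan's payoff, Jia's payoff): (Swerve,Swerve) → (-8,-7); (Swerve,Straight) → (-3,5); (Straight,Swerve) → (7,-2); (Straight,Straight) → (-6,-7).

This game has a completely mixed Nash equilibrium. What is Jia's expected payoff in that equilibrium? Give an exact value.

-59/17

First find p, the probability Ivan plays Swerve, from Jia's indifference between Swerve and Straight: −7p − 2(1−p) = 5p − 7(1−p), giving p = 5/17.
Since Jia is indifferent in equilibrium, Jia's expected payoff equals the payoff from either column against (5/17, 12/17). Using Swerve: −7(5/17) − 2(12/17) = -59/17.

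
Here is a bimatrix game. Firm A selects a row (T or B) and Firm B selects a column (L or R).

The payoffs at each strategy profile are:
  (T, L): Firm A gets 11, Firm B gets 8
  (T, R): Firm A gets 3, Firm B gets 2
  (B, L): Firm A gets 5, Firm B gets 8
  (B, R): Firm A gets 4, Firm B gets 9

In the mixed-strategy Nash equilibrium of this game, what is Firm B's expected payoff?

First find x, the probability Firm A plays T, from Firm B's indifference between L and R: 8x + 8(1−x) = 2x + 9(1−x), giving x = 1/7.
Since Firm B is indifferent in equilibrium, Firm B's expected payoff equals the payoff from either column against (1/7, 6/7). Using L: 8(1/7) + 8(6/7) = 8.

8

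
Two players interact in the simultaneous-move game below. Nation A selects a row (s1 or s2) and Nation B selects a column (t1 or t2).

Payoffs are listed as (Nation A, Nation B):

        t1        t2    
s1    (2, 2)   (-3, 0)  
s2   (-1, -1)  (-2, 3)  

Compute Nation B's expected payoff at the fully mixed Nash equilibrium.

1

First find p, the probability Nation A plays s1, from Nation B's indifference between t1 and t2: 2p − (1−p) = 3(1−p), giving p = 2/3.
Since Nation B is indifferent in equilibrium, Nation B's expected payoff equals the payoff from either column against (2/3, 1/3). Using t1: 2(2/3) − (1/3) = 1.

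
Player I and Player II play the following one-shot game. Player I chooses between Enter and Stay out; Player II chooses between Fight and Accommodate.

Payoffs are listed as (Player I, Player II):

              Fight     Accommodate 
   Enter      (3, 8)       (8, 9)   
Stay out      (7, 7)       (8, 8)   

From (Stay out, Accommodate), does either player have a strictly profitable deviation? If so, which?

Neither

Player I at (Stay out, Accommodate) earns 8; deviating to Enter yields 8 — not better.
Player II earns 8; deviating to Fight yields 7 — not better.
Neither player can strictly improve; the profile is a Nash equilibrium.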